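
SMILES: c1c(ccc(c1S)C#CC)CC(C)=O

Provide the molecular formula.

Heavy atoms from the SMILES: 12 C, 1 O, 1 S.
Implicit hydrogens by atom environment:
  3 × C (aromatic): 1 H each → 3
  3 × C (aromatic): no H
  3 × C: no H
  2 × C: 3 H each → 6
  1 × C: 2 H
  1 × O: no H
  1 × S: 1 H
  Total hydrogens = 12.
Molecular formula: C12H12OS

C12H12OS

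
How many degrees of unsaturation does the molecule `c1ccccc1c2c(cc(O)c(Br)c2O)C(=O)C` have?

9

Molecular formula from the SMILES: C14H11BrO3.
DoU = (2C + 2 + N − H − X)/2 = (2·14 + 2 + 0 − 11 − 1)/2 = 18/2 = 9.
(Structurally: 2 ring(s) + 7 π bond(s) = 9.)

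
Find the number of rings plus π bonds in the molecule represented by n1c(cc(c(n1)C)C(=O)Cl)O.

5

Molecular formula from the SMILES: C6H5ClN2O2.
DoU = (2C + 2 + N − H − X)/2 = (2·6 + 2 + 2 − 5 − 1)/2 = 10/2 = 5.
(Structurally: 1 ring(s) + 4 π bond(s) = 5.)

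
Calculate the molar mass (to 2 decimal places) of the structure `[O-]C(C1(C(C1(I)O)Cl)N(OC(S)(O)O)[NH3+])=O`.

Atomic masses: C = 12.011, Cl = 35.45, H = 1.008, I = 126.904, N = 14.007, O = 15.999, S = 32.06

386.54

Molecular formula: C5H8ClIN2O6S.
M = 5×12.011 + 1×35.45 + 8×1.008 + 1×126.904 + 2×14.007 + 6×15.999 + 1×32.06 = 386.54 g/mol.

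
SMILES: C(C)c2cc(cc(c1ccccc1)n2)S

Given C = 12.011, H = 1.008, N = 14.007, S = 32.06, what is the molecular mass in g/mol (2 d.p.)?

215.31

Molecular formula: C13H13NS.
M = 13×12.011 + 13×1.008 + 1×14.007 + 1×32.06 = 215.31 g/mol.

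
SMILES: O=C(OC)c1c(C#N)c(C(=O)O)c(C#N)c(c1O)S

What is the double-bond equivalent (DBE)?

Molecular formula from the SMILES: C11H6N2O5S.
DoU = (2C + 2 + N − H − X)/2 = (2·11 + 2 + 2 − 6 − 0)/2 = 20/2 = 10.
(Structurally: 1 ring(s) + 9 π bond(s) = 10.)

10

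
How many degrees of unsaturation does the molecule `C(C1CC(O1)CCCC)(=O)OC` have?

2

Molecular formula from the SMILES: C9H16O3.
DoU = (2C + 2 + N − H − X)/2 = (2·9 + 2 + 0 − 16 − 0)/2 = 4/2 = 2.
(Structurally: 1 ring(s) + 1 π bond(s) = 2.)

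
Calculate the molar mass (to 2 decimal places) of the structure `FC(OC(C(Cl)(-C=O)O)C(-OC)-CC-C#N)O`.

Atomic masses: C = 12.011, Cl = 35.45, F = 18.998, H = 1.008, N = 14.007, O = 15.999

Molecular formula: C9H13ClFNO5.
M = 9×12.011 + 1×35.45 + 1×18.998 + 13×1.008 + 1×14.007 + 5×15.999 = 269.65 g/mol.

269.65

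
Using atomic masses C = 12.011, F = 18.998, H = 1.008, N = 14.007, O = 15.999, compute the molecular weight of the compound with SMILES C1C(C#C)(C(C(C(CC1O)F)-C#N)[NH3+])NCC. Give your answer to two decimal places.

Molecular formula: C12H19FN3O+.
M = 12×12.011 + 1×18.998 + 19×1.008 + 3×14.007 + 1×15.999 = 240.30 g/mol.

240.30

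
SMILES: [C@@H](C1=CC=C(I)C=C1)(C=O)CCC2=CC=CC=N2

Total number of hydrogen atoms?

Hydrogens are implicit in SMILES; fill each atom to its normal valence:
  8 × C (aromatic): 1 H each → 8
  3 × C (aromatic): no H
  2 × C: 2 H each → 4
  2 × C: 1 H each → 2
  1 × I: no H
  1 × N (aromatic): no H
  1 × O: no H
  Total hydrogens = 14.

14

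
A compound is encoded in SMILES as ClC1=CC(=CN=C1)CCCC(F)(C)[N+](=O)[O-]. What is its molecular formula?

Heavy atoms from the SMILES: 10 C, 1 Cl, 1 F, 2 N, 2 O.
Implicit hydrogens by atom environment:
  3 × C: 2 H each → 6
  3 × C (aromatic): 1 H each → 3
  2 × C (aromatic): no H
  1 × C: 3 H
  1 × C: no H
  1 × Cl: no H
  1 × F: no H
  1 × N (aromatic): no H
  1 × N (charge +1): no H
  1 × O: no H
  1 × O (charge -1): no H
  Total hydrogens = 12.
Molecular formula: C10H12ClFN2O2

C10H12ClFN2O2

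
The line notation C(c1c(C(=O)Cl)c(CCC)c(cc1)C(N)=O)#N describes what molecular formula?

C12H11ClN2O2

Heavy atoms from the SMILES: 12 C, 1 Cl, 2 N, 2 O.
Implicit hydrogens by atom environment:
  4 × C (aromatic): no H
  3 × C: no H
  2 × C: 2 H each → 4
  2 × C (aromatic): 1 H each → 2
  2 × O: no H
  1 × C: 3 H
  1 × Cl: no H
  1 × N: 2 H
  1 × N: no H
  Total hydrogens = 11.
Molecular formula: C12H11ClN2O2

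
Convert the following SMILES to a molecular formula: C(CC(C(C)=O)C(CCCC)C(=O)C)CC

Heavy atoms from the SMILES: 14 C, 2 O.
Implicit hydrogens by atom environment:
  6 × C: 2 H each → 12
  4 × C: 3 H each → 12
  2 × C: 1 H each → 2
  2 × C: no H
  2 × O: no H
  Total hydrogens = 26.
Molecular formula: C14H26O2

C14H26O2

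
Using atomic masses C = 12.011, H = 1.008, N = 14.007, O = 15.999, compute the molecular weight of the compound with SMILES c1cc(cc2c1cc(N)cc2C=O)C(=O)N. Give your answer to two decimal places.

Molecular formula: C12H10N2O2.
M = 12×12.011 + 10×1.008 + 2×14.007 + 2×15.999 = 214.22 g/mol.

214.22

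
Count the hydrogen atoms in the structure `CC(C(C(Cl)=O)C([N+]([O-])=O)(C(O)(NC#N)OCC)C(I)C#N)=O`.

Hydrogens are implicit in SMILES; fill each atom to its normal valence:
  6 × C: no H
  4 × O: no H
  2 × C: 3 H each → 6
  2 × C: 1 H each → 2
  2 × N: no H
  1 × C: 2 H
  1 × Cl: no H
  1 × I: no H
  1 × N: 1 H
  1 × N (charge +1): no H
  1 × O: 1 H
  1 × O (charge -1): no H
  Total hydrogens = 12.

12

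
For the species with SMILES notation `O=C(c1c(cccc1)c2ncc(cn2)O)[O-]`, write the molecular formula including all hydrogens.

C11H7N2O3-

Heavy atoms from the SMILES: 11 C, 2 N, 3 O.
Implicit hydrogens by atom environment:
  6 × C (aromatic): 1 H each → 6
  4 × C (aromatic): no H
  2 × N (aromatic): no H
  1 × C: no H
  1 × O: 1 H
  1 × O: no H
  1 × O (charge -1): no H
  Total hydrogens = 7.
Net charge -1.
Molecular formula: C11H7N2O3-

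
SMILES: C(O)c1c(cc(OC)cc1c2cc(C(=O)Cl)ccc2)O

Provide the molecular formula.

C15H13ClO4

Heavy atoms from the SMILES: 15 C, 1 Cl, 4 O.
Implicit hydrogens by atom environment:
  6 × C (aromatic): 1 H each → 6
  6 × C (aromatic): no H
  2 × O: 1 H each → 2
  2 × O: no H
  1 × C: 3 H
  1 × C: 2 H
  1 × C: no H
  1 × Cl: no H
  Total hydrogens = 13.
Molecular formula: C15H13ClO4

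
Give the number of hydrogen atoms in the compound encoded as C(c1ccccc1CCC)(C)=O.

Hydrogens are implicit in SMILES; fill each atom to its normal valence:
  4 × C (aromatic): 1 H each → 4
  2 × C: 3 H each → 6
  2 × C: 2 H each → 4
  2 × C (aromatic): no H
  1 × C: no H
  1 × O: no H
  Total hydrogens = 14.

14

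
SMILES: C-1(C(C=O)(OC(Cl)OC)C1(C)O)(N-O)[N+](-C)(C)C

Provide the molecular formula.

Heavy atoms from the SMILES: 10 C, 1 Cl, 2 N, 5 O.
Implicit hydrogens by atom environment:
  5 × C: 3 H each → 15
  3 × C: no H
  3 × O: no H
  2 × C: 1 H each → 2
  2 × O: 1 H each → 2
  1 × Cl: no H
  1 × N: 1 H
  1 × N (charge +1): no H
  Total hydrogens = 20.
Net charge +1.
Molecular formula: C10H20ClN2O5+

C10H20ClN2O5+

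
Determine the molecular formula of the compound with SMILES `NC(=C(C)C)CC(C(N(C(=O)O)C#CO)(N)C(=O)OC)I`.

C12H18IN3O5

Heavy atoms from the SMILES: 12 C, 1 I, 3 N, 5 O.
Implicit hydrogens by atom environment:
  7 × C: no H
  3 × C: 3 H each → 9
  3 × O: no H
  2 × N: 2 H each → 4
  2 × O: 1 H each → 2
  1 × C: 2 H
  1 × C: 1 H
  1 × I: no H
  1 × N: no H
  Total hydrogens = 18.
Molecular formula: C12H18IN3O5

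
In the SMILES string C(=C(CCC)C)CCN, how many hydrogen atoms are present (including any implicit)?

Hydrogens are implicit in SMILES; fill each atom to its normal valence:
  4 × C: 2 H each → 8
  2 × C: 3 H each → 6
  1 × C: 1 H
  1 × C: no H
  1 × N: 2 H
  Total hydrogens = 17.

17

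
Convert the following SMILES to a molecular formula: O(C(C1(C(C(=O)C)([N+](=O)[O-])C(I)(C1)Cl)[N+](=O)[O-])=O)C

Heavy atoms from the SMILES: 8 C, 1 Cl, 1 I, 2 N, 7 O.
Implicit hydrogens by atom environment:
  5 × C: no H
  5 × O: no H
  2 × C: 3 H each → 6
  2 × N (charge +1): no H
  2 × O (charge -1): no H
  1 × C: 2 H
  1 × Cl: no H
  1 × I: no H
  Total hydrogens = 8.
Molecular formula: C8H8ClIN2O7

C8H8ClIN2O7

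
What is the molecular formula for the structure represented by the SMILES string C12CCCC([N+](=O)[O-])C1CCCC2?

Heavy atoms from the SMILES: 10 C, 1 N, 2 O.
Implicit hydrogens by atom environment:
  7 × C: 2 H each → 14
  3 × C: 1 H each → 3
  1 × N (charge +1): no H
  1 × O: no H
  1 × O (charge -1): no H
  Total hydrogens = 17.
Molecular formula: C10H17NO2

C10H17NO2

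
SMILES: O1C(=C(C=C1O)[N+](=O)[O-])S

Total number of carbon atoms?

The symbol for carbon appears 4 times in the SMILES.

4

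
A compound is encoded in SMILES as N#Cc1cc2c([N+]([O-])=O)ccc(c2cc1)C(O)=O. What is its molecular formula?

Heavy atoms from the SMILES: 12 C, 2 N, 4 O.
Implicit hydrogens by atom environment:
  5 × C (aromatic): 1 H each → 5
  5 × C (aromatic): no H
  2 × C: no H
  2 × O: no H
  1 × N (charge +1): no H
  1 × N: no H
  1 × O: 1 H
  1 × O (charge -1): no H
  Total hydrogens = 6.
Molecular formula: C12H6N2O4

C12H6N2O4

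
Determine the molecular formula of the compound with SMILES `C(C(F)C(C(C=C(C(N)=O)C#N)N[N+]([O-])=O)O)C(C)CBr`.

Heavy atoms from the SMILES: 1 Br, 11 C, 1 F, 4 N, 4 O.
Implicit hydrogens by atom environment:
  5 × C: 1 H each → 5
  3 × C: no H
  2 × C: 2 H each → 4
  2 × O: no H
  1 × Br: no H
  1 × C: 3 H
  1 × F: no H
  1 × N: 2 H
  1 × N: 1 H
  1 × N (charge +1): no H
  1 × N: no H
  1 × O: 1 H
  1 × O (charge -1): no H
  Total hydrogens = 16.
Molecular formula: C11H16BrFN4O4

C11H16BrFN4O4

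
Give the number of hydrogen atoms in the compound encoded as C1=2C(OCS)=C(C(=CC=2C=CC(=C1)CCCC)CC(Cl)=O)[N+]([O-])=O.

18

Hydrogens are implicit in SMILES; fill each atom to its normal valence:
  6 × C (aromatic): no H
  5 × C: 2 H each → 10
  4 × C (aromatic): 1 H each → 4
  3 × O: no H
  1 × C: 3 H
  1 × C: no H
  1 × Cl: no H
  1 × N (charge +1): no H
  1 × O (charge -1): no H
  1 × S: 1 H
  Total hydrogens = 18.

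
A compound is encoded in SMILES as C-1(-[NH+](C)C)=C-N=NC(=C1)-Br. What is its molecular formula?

C6H9BrN3+

Heavy atoms from the SMILES: 1 Br, 6 C, 3 N.
Implicit hydrogens by atom environment:
  2 × C: 3 H each → 6
  2 × C (aromatic): 1 H each → 2
  2 × C (aromatic): no H
  2 × N (aromatic): no H
  1 × Br: no H
  1 × N (charge +1): 1 H
  Total hydrogens = 9.
Net charge +1.
Molecular formula: C6H9BrN3+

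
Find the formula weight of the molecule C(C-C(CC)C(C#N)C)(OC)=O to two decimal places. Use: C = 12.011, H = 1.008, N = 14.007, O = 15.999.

169.22

Molecular formula: C9H15NO2.
M = 9×12.011 + 15×1.008 + 1×14.007 + 2×15.999 = 169.22 g/mol.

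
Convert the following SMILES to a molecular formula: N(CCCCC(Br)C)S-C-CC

C9H20BrNS

Heavy atoms from the SMILES: 1 Br, 9 C, 1 N, 1 S.
Implicit hydrogens by atom environment:
  6 × C: 2 H each → 12
  2 × C: 3 H each → 6
  1 × Br: no H
  1 × C: 1 H
  1 × N: 1 H
  1 × S: no H
  Total hydrogens = 20.
Molecular formula: C9H20BrNS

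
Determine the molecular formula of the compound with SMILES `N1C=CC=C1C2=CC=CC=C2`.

Heavy atoms from the SMILES: 10 C, 1 N.
Implicit hydrogens by atom environment:
  8 × C (aromatic): 1 H each → 8
  2 × C (aromatic): no H
  1 × N (aromatic): 1 H
  Total hydrogens = 9.
Molecular formula: C10H9N

C10H9N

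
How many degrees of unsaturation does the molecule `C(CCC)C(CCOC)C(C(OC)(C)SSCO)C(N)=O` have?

1

Molecular formula from the SMILES: C14H29NO4S2.
DoU = (2C + 2 + N − H − X)/2 = (2·14 + 2 + 1 − 29 − 0)/2 = 2/2 = 1.
(Structurally: 0 ring(s) + 1 π bond(s) = 1.)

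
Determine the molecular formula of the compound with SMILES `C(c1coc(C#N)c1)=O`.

Heavy atoms from the SMILES: 6 C, 1 N, 2 O.
Implicit hydrogens by atom environment:
  2 × C (aromatic): 1 H each → 2
  2 × C (aromatic): no H
  1 × C: 1 H
  1 × C: no H
  1 × N: no H
  1 × O (aromatic): no H
  1 × O: no H
  Total hydrogens = 3.
Molecular formula: C6H3NO2

C6H3NO2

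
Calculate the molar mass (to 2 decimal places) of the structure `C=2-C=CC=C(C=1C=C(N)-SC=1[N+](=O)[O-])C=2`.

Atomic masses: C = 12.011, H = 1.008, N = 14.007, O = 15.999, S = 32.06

220.25

Molecular formula: C10H8N2O2S.
M = 10×12.011 + 8×1.008 + 2×14.007 + 2×15.999 + 1×32.06 = 220.25 g/mol.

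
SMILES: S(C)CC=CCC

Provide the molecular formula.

Heavy atoms from the SMILES: 6 C, 1 S.
Implicit hydrogens by atom environment:
  2 × C: 3 H each → 6
  2 × C: 2 H each → 4
  2 × C: 1 H each → 2
  1 × S: no H
  Total hydrogens = 12.
Molecular formula: C6H12S

C6H12S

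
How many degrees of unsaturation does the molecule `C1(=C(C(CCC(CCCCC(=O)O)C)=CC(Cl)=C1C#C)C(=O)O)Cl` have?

Molecular formula from the SMILES: C18H20Cl2O4.
DoU = (2C + 2 + N − H − X)/2 = (2·18 + 2 + 0 − 20 − 2)/2 = 16/2 = 8.
(Structurally: 1 ring(s) + 7 π bond(s) = 8.)

8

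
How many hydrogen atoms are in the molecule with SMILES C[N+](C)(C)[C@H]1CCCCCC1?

Hydrogens are implicit in SMILES; fill each atom to its normal valence:
  6 × C: 2 H each → 12
  3 × C: 3 H each → 9
  1 × C: 1 H
  1 × N (charge +1): no H
  Total hydrogens = 22.

22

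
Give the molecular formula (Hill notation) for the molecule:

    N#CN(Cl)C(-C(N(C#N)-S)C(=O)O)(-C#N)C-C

C8H8ClN5O2S

Heavy atoms from the SMILES: 8 C, 1 Cl, 5 N, 2 O, 1 S.
Implicit hydrogens by atom environment:
  5 × C: no H
  5 × N: no H
  1 × C: 3 H
  1 × C: 2 H
  1 × C: 1 H
  1 × Cl: no H
  1 × O: 1 H
  1 × O: no H
  1 × S: 1 H
  Total hydrogens = 8.
Molecular formula: C8H8ClN5O2S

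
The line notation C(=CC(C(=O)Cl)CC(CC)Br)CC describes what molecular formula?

C10H16BrClO

Heavy atoms from the SMILES: 1 Br, 10 C, 1 Cl, 1 O.
Implicit hydrogens by atom environment:
  4 × C: 1 H each → 4
  3 × C: 2 H each → 6
  2 × C: 3 H each → 6
  1 × Br: no H
  1 × C: no H
  1 × Cl: no H
  1 × O: no H
  Total hydrogens = 16.
Molecular formula: C10H16BrClO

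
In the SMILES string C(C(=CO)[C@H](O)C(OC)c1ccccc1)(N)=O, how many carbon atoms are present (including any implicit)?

The symbol for carbon appears 12 times in the SMILES. Lowercase c denotes aromatic carbon and counts toward C.

12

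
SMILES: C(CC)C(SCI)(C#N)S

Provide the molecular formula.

C6H10INS2

Heavy atoms from the SMILES: 6 C, 1 I, 1 N, 2 S.
Implicit hydrogens by atom environment:
  3 × C: 2 H each → 6
  2 × C: no H
  1 × C: 3 H
  1 × I: no H
  1 × N: no H
  1 × S: 1 H
  1 × S: no H
  Total hydrogens = 10.
Molecular formula: C6H10INS2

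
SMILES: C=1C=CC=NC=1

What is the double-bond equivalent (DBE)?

Molecular formula from the SMILES: C5H5N.
DoU = (2C + 2 + N − H − X)/2 = (2·5 + 2 + 1 − 5 − 0)/2 = 8/2 = 4.
(Structurally: 1 ring(s) + 3 π bond(s) = 4.)

4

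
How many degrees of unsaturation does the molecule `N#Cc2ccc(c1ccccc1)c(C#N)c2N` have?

12

Molecular formula from the SMILES: C14H9N3.
DoU = (2C + 2 + N − H − X)/2 = (2·14 + 2 + 3 − 9 − 0)/2 = 24/2 = 12.
(Structurally: 2 ring(s) + 10 π bond(s) = 12.)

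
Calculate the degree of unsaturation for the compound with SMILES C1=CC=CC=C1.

4

Molecular formula from the SMILES: C6H6.
DoU = (2C + 2 + N − H − X)/2 = (2·6 + 2 + 0 − 6 − 0)/2 = 8/2 = 4.
(Structurally: 1 ring(s) + 3 π bond(s) = 4.)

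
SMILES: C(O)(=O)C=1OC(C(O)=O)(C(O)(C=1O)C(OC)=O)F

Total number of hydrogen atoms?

7

Hydrogens are implicit in SMILES; fill each atom to its normal valence:
  7 × C: no H
  5 × O: no H
  4 × O: 1 H each → 4
  1 × C: 3 H
  1 × F: no H
  Total hydrogens = 7.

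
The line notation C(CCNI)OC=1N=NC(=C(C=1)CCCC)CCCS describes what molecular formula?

C14H24IN3OS

Heavy atoms from the SMILES: 14 C, 1 I, 3 N, 1 O, 1 S.
Implicit hydrogens by atom environment:
  9 × C: 2 H each → 18
  3 × C (aromatic): no H
  2 × N (aromatic): no H
  1 × C: 3 H
  1 × C (aromatic): 1 H
  1 × I: no H
  1 × N: 1 H
  1 × O: no H
  1 × S: 1 H
  Total hydrogens = 24.
Molecular formula: C14H24IN3OS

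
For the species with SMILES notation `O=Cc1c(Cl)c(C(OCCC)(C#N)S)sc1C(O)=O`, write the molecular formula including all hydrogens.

Heavy atoms from the SMILES: 11 C, 1 Cl, 1 N, 4 O, 2 S.
Implicit hydrogens by atom environment:
  4 × C (aromatic): no H
  3 × C: no H
  3 × O: no H
  2 × C: 2 H each → 4
  1 × C: 3 H
  1 × C: 1 H
  1 × Cl: no H
  1 × N: no H
  1 × O: 1 H
  1 × S: 1 H
  1 × S (aromatic): no H
  Total hydrogens = 10.
Molecular formula: C11H10ClNO4S2

C11H10ClNO4S2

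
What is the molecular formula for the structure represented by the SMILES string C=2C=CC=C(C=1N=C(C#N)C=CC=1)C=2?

Heavy atoms from the SMILES: 12 C, 2 N.
Implicit hydrogens by atom environment:
  8 × C (aromatic): 1 H each → 8
  3 × C (aromatic): no H
  1 × C: no H
  1 × N (aromatic): no H
  1 × N: no H
  Total hydrogens = 8.
Molecular formula: C12H8N2

C12H8N2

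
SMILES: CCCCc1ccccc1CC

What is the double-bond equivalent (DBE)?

Molecular formula from the SMILES: C12H18.
DoU = (2C + 2 + N − H − X)/2 = (2·12 + 2 + 0 − 18 − 0)/2 = 8/2 = 4.
(Structurally: 1 ring(s) + 3 π bond(s) = 4.)

4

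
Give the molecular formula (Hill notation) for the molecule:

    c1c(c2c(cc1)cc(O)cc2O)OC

C11H10O3

Heavy atoms from the SMILES: 11 C, 3 O.
Implicit hydrogens by atom environment:
  5 × C (aromatic): 1 H each → 5
  5 × C (aromatic): no H
  2 × O: 1 H each → 2
  1 × C: 3 H
  1 × O: no H
  Total hydrogens = 10.
Molecular formula: C11H10O3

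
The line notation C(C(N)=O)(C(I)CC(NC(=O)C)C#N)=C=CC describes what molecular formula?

Heavy atoms from the SMILES: 11 C, 1 I, 3 N, 2 O.
Implicit hydrogens by atom environment:
  5 × C: no H
  3 × C: 1 H each → 3
  2 × C: 3 H each → 6
  2 × O: no H
  1 × C: 2 H
  1 × I: no H
  1 × N: 2 H
  1 × N: 1 H
  1 × N: no H
  Total hydrogens = 14.
Molecular formula: C11H14IN3O2

C11H14IN3O2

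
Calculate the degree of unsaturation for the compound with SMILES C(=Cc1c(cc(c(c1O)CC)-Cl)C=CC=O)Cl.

Molecular formula from the SMILES: C13H12Cl2O2.
DoU = (2C + 2 + N − H − X)/2 = (2·13 + 2 + 0 − 12 − 2)/2 = 14/2 = 7.
(Structurally: 1 ring(s) + 6 π bond(s) = 7.)

7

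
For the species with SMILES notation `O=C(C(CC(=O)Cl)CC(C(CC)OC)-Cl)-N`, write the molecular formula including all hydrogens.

Heavy atoms from the SMILES: 10 C, 2 Cl, 1 N, 3 O.
Implicit hydrogens by atom environment:
  3 × C: 2 H each → 6
  3 × C: 1 H each → 3
  3 × O: no H
  2 × C: 3 H each → 6
  2 × C: no H
  2 × Cl: no H
  1 × N: 2 H
  Total hydrogens = 17.
Molecular formula: C10H17Cl2NO3

C10H17Cl2NO3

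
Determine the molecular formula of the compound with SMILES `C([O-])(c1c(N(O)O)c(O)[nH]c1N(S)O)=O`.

C5H6N3O6S-

Heavy atoms from the SMILES: 5 C, 3 N, 6 O, 1 S.
Implicit hydrogens by atom environment:
  4 × C (aromatic): no H
  4 × O: 1 H each → 4
  2 × N: no H
  1 × C: no H
  1 × N (aromatic): 1 H
  1 × O: no H
  1 × O (charge -1): no H
  1 × S: 1 H
  Total hydrogens = 6.
Net charge -1.
Molecular formula: C5H6N3O6S-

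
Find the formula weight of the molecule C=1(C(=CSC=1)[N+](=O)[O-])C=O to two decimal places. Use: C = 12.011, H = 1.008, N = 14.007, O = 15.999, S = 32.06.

Molecular formula: C5H3NO3S.
M = 5×12.011 + 3×1.008 + 1×14.007 + 3×15.999 + 1×32.06 = 157.14 g/mol.

157.14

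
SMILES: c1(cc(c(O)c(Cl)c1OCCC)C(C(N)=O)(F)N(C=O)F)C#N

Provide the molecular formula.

Heavy atoms from the SMILES: 13 C, 1 Cl, 2 F, 3 N, 4 O.
Implicit hydrogens by atom environment:
  5 × C (aromatic): no H
  3 × C: no H
  3 × O: no H
  2 × C: 2 H each → 4
  2 × F: no H
  2 × N: no H
  1 × C: 3 H
  1 × C (aromatic): 1 H
  1 × C: 1 H
  1 × Cl: no H
  1 × N: 2 H
  1 × O: 1 H
  Total hydrogens = 12.
Molecular formula: C13H12ClF2N3O4

C13H12ClF2N3O4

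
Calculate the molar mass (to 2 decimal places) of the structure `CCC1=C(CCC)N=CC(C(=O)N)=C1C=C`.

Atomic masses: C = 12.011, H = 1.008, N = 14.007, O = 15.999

Molecular formula: C13H18N2O.
M = 13×12.011 + 18×1.008 + 2×14.007 + 1×15.999 = 218.30 g/mol.

218.30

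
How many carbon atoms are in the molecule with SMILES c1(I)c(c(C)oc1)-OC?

The symbol for carbon appears 6 times in the SMILES. Lowercase c denotes aromatic carbon and counts toward C.

6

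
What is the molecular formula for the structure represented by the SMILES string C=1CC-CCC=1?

Heavy atoms from the SMILES: 6 C.
Implicit hydrogens by atom environment:
  4 × C: 2 H each → 8
  2 × C: 1 H each → 2
  Total hydrogens = 10.
Molecular formula: C6H10

C6H10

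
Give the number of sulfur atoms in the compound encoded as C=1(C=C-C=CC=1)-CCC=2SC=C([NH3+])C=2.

1

The symbol for sulfur appears 1 time in the SMILES.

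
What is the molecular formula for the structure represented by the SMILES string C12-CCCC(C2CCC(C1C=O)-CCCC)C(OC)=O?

Heavy atoms from the SMILES: 17 C, 3 O.
Implicit hydrogens by atom environment:
  8 × C: 2 H each → 16
  6 × C: 1 H each → 6
  3 × O: no H
  2 × C: 3 H each → 6
  1 × C: no H
  Total hydrogens = 28.
Molecular formula: C17H28O3

C17H28O3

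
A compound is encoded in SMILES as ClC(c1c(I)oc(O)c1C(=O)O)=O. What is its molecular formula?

C6H2ClIO5

Heavy atoms from the SMILES: 6 C, 1 Cl, 1 I, 5 O.
Implicit hydrogens by atom environment:
  4 × C (aromatic): no H
  2 × C: no H
  2 × O: 1 H each → 2
  2 × O: no H
  1 × Cl: no H
  1 × I: no H
  1 × O (aromatic): no H
  Total hydrogens = 2.
Molecular formula: C6H2ClIO5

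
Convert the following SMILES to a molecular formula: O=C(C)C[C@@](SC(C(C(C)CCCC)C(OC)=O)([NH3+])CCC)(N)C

Heavy atoms from the SMILES: 18 C, 2 N, 3 O, 1 S.
Implicit hydrogens by atom environment:
  6 × C: 3 H each → 18
  6 × C: 2 H each → 12
  4 × C: no H
  3 × O: no H
  2 × C: 1 H each → 2
  1 × N (charge +1): 3 H
  1 × N: 2 H
  1 × S: no H
  Total hydrogens = 37.
Net charge +1.
Molecular formula: C18H37N2O3S+

C18H37N2O3S+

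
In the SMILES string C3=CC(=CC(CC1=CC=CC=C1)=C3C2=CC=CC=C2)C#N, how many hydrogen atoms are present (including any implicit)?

15

Hydrogens are implicit in SMILES; fill each atom to its normal valence:
  13 × C (aromatic): 1 H each → 13
  5 × C (aromatic): no H
  1 × C: 2 H
  1 × C: no H
  1 × N: no H
  Total hydrogens = 15.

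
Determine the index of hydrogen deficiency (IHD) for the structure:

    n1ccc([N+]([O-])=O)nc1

5

Molecular formula from the SMILES: C4H3N3O2.
DoU = (2C + 2 + N − H − X)/2 = (2·4 + 2 + 3 − 3 − 0)/2 = 10/2 = 5.
(Structurally: 1 ring(s) + 4 π bond(s) = 5.)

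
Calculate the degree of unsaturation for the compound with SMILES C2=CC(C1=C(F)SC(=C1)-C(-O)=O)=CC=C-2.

Molecular formula from the SMILES: C11H7FO2S.
DoU = (2C + 2 + N − H − X)/2 = (2·11 + 2 + 0 − 7 − 1)/2 = 16/2 = 8.
(Structurally: 2 ring(s) + 6 π bond(s) = 8.)

8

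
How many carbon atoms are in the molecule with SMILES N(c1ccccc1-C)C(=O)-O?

8

The symbol for carbon appears 8 times in the SMILES. Lowercase c denotes aromatic carbon and counts toward C.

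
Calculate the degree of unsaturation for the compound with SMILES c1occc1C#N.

Molecular formula from the SMILES: C5H3NO.
DoU = (2C + 2 + N − H − X)/2 = (2·5 + 2 + 1 − 3 − 0)/2 = 10/2 = 5.
(Structurally: 1 ring(s) + 4 π bond(s) = 5.)

5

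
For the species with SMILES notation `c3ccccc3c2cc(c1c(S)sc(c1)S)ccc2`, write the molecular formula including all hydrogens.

C16H12S3

Heavy atoms from the SMILES: 16 C, 3 S.
Implicit hydrogens by atom environment:
  10 × C (aromatic): 1 H each → 10
  6 × C (aromatic): no H
  2 × S: 1 H each → 2
  1 × S (aromatic): no H
  Total hydrogens = 12.
Molecular formula: C16H12S3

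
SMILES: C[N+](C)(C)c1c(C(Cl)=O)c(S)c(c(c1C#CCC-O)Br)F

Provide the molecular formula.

C14H15BrClFNO2S+

Heavy atoms from the SMILES: 1 Br, 14 C, 1 Cl, 1 F, 1 N, 2 O, 1 S.
Implicit hydrogens by atom environment:
  6 × C (aromatic): no H
  3 × C: 3 H each → 9
  3 × C: no H
  2 × C: 2 H each → 4
  1 × Br: no H
  1 × Cl: no H
  1 × F: no H
  1 × N (charge +1): no H
  1 × O: 1 H
  1 × O: no H
  1 × S: 1 H
  Total hydrogens = 15.
Net charge +1.
Molecular formula: C14H15BrClFNO2S+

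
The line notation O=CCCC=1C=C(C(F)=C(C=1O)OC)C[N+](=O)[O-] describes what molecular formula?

Heavy atoms from the SMILES: 11 C, 1 F, 1 N, 5 O.
Implicit hydrogens by atom environment:
  5 × C (aromatic): no H
  3 × C: 2 H each → 6
  3 × O: no H
  1 × C: 3 H
  1 × C (aromatic): 1 H
  1 × C: 1 H
  1 × F: no H
  1 × N (charge +1): no H
  1 × O: 1 H
  1 × O (charge -1): no H
  Total hydrogens = 12.
Molecular formula: C11H12FNO5

C11H12FNO5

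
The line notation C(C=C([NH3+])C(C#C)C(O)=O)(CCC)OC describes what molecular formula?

C11H18NO3+

Heavy atoms from the SMILES: 11 C, 1 N, 3 O.
Implicit hydrogens by atom environment:
  4 × C: 1 H each → 4
  3 × C: no H
  2 × C: 3 H each → 6
  2 × C: 2 H each → 4
  2 × O: no H
  1 × N (charge +1): 3 H
  1 × O: 1 H
  Total hydrogens = 18.
Net charge +1.
Molecular formula: C11H18NO3+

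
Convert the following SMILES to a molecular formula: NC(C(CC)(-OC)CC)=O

Heavy atoms from the SMILES: 7 C, 1 N, 2 O.
Implicit hydrogens by atom environment:
  3 × C: 3 H each → 9
  2 × C: 2 H each → 4
  2 × C: no H
  2 × O: no H
  1 × N: 2 H
  Total hydrogens = 15.
Molecular formula: C7H15NO2

C7H15NO2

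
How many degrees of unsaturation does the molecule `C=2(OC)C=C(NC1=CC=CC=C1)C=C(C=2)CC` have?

Molecular formula from the SMILES: C15H17NO.
DoU = (2C + 2 + N − H − X)/2 = (2·15 + 2 + 1 − 17 − 0)/2 = 16/2 = 8.
(Structurally: 2 ring(s) + 6 π bond(s) = 8.)

8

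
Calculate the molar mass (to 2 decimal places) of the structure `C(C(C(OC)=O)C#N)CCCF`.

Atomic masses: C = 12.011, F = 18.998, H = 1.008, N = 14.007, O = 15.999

Molecular formula: C8H12FNO2.
M = 8×12.011 + 1×18.998 + 12×1.008 + 1×14.007 + 2×15.999 = 173.19 g/mol.

173.19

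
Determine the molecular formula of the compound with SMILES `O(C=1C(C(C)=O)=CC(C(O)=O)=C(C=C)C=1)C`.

C12H12O4

Heavy atoms from the SMILES: 12 C, 4 O.
Implicit hydrogens by atom environment:
  4 × C (aromatic): no H
  3 × O: no H
  2 × C: 3 H each → 6
  2 × C (aromatic): 1 H each → 2
  2 × C: no H
  1 × C: 2 H
  1 × C: 1 H
  1 × O: 1 H
  Total hydrogens = 12.
Molecular formula: C12H12O4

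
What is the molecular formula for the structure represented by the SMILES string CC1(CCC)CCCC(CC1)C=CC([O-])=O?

C14H23O2-

Heavy atoms from the SMILES: 14 C, 2 O.
Implicit hydrogens by atom environment:
  7 × C: 2 H each → 14
  3 × C: 1 H each → 3
  2 × C: 3 H each → 6
  2 × C: no H
  1 × O: no H
  1 × O (charge -1): no H
  Total hydrogens = 23.
Net charge -1.
Molecular formula: C14H23O2-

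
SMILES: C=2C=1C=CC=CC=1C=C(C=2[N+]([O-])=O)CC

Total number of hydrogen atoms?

Hydrogens are implicit in SMILES; fill each atom to its normal valence:
  6 × C (aromatic): 1 H each → 6
  4 × C (aromatic): no H
  1 × C: 3 H
  1 × C: 2 H
  1 × N (charge +1): no H
  1 × O: no H
  1 × O (charge -1): no H
  Total hydrogens = 11.

11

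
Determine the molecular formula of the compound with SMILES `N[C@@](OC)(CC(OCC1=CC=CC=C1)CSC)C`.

Heavy atoms from the SMILES: 14 C, 1 N, 2 O, 1 S.
Implicit hydrogens by atom environment:
  5 × C (aromatic): 1 H each → 5
  3 × C: 3 H each → 9
  3 × C: 2 H each → 6
  2 × O: no H
  1 × C: 1 H
  1 × C: no H
  1 × C (aromatic): no H
  1 × N: 2 H
  1 × S: no H
  Total hydrogens = 23.
Molecular formula: C14H23NO2S

C14H23NO2S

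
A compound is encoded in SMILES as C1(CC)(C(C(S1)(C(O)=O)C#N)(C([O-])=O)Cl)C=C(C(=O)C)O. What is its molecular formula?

Heavy atoms from the SMILES: 12 C, 1 Cl, 1 N, 6 O, 1 S.
Implicit hydrogens by atom environment:
  8 × C: no H
  3 × O: no H
  2 × C: 3 H each → 6
  2 × O: 1 H each → 2
  1 × C: 2 H
  1 × C: 1 H
  1 × Cl: no H
  1 × N: no H
  1 × O (charge -1): no H
  1 × S: no H
  Total hydrogens = 11.
Net charge -1.
Molecular formula: C12H11ClNO6S-

C12H11ClNO6S-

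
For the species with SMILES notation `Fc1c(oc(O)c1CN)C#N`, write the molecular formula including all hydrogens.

C6H5FN2O2

Heavy atoms from the SMILES: 6 C, 1 F, 2 N, 2 O.
Implicit hydrogens by atom environment:
  4 × C (aromatic): no H
  1 × C: 2 H
  1 × C: no H
  1 × F: no H
  1 × N: 2 H
  1 × N: no H
  1 × O: 1 H
  1 × O (aromatic): no H
  Total hydrogens = 5.
Molecular formula: C6H5FN2O2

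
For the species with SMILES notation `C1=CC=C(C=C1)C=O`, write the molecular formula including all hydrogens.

C7H6O

Heavy atoms from the SMILES: 7 C, 1 O.
Implicit hydrogens by atom environment:
  5 × C (aromatic): 1 H each → 5
  1 × C: 1 H
  1 × C (aromatic): no H
  1 × O: no H
  Total hydrogens = 6.
Molecular formula: C7H6O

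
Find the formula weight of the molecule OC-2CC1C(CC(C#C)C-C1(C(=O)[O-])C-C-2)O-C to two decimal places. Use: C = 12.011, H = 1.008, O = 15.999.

251.30

Molecular formula: C14H19O4-.
M = 14×12.011 + 19×1.008 + 4×15.999 = 251.30 g/mol.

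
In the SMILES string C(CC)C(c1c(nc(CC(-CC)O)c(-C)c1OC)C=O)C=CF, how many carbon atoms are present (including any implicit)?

The symbol for carbon appears 18 times in the SMILES. Lowercase c denotes aromatic carbon and counts toward C.

18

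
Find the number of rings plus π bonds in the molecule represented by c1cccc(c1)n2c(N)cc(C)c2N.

Molecular formula from the SMILES: C11H13N3.
DoU = (2C + 2 + N − H − X)/2 = (2·11 + 2 + 3 − 13 − 0)/2 = 14/2 = 7.
(Structurally: 2 ring(s) + 5 π bond(s) = 7.)

7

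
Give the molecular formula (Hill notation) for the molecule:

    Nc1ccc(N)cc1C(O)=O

C7H8N2O2

Heavy atoms from the SMILES: 7 C, 2 N, 2 O.
Implicit hydrogens by atom environment:
  3 × C (aromatic): 1 H each → 3
  3 × C (aromatic): no H
  2 × N: 2 H each → 4
  1 × C: no H
  1 × O: 1 H
  1 × O: no H
  Total hydrogens = 8.
Molecular formula: C7H8N2O2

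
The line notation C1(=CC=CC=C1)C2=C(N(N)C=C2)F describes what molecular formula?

Heavy atoms from the SMILES: 10 C, 1 F, 2 N.
Implicit hydrogens by atom environment:
  7 × C (aromatic): 1 H each → 7
  3 × C (aromatic): no H
  1 × F: no H
  1 × N: 2 H
  1 × N (aromatic): no H
  Total hydrogens = 9.
Molecular formula: C10H9FN2

C10H9FN2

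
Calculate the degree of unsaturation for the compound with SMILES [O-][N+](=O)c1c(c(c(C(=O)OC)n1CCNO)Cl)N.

5

Molecular formula from the SMILES: C8H11ClN4O5.
DoU = (2C + 2 + N − H − X)/2 = (2·8 + 2 + 4 − 11 − 1)/2 = 10/2 = 5.
(Structurally: 1 ring(s) + 4 π bond(s) = 5.)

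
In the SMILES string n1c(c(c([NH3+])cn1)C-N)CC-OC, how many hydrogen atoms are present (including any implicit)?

15

Hydrogens are implicit in SMILES; fill each atom to its normal valence:
  3 × C: 2 H each → 6
  3 × C (aromatic): no H
  2 × N (aromatic): no H
  1 × C: 3 H
  1 × C (aromatic): 1 H
  1 × N (charge +1): 3 H
  1 × N: 2 H
  1 × O: no H
  Total hydrogens = 15.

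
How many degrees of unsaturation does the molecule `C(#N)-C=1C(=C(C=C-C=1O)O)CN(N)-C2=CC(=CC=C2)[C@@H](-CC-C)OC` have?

10

Molecular formula from the SMILES: C19H23N3O3.
DoU = (2C + 2 + N − H − X)/2 = (2·19 + 2 + 3 − 23 − 0)/2 = 20/2 = 10.
(Structurally: 2 ring(s) + 8 π bond(s) = 10.)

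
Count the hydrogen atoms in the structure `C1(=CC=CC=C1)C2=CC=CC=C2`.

Hydrogens are implicit in SMILES; fill each atom to its normal valence:
  10 × C (aromatic): 1 H each → 10
  2 × C (aromatic): no H
  Total hydrogens = 10.

10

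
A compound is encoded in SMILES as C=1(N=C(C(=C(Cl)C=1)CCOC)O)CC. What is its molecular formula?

C10H14ClNO2

Heavy atoms from the SMILES: 10 C, 1 Cl, 1 N, 2 O.
Implicit hydrogens by atom environment:
  4 × C (aromatic): no H
  3 × C: 2 H each → 6
  2 × C: 3 H each → 6
  1 × C (aromatic): 1 H
  1 × Cl: no H
  1 × N (aromatic): no H
  1 × O: 1 H
  1 × O: no H
  Total hydrogens = 14.
Molecular formula: C10H14ClNO2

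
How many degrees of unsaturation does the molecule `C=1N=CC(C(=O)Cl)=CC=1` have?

5

Molecular formula from the SMILES: C6H4ClNO.
DoU = (2C + 2 + N − H − X)/2 = (2·6 + 2 + 1 − 4 − 1)/2 = 10/2 = 5.
(Structurally: 1 ring(s) + 4 π bond(s) = 5.)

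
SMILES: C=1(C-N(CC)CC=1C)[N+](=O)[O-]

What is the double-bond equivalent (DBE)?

Molecular formula from the SMILES: C7H12N2O2.
DoU = (2C + 2 + N − H − X)/2 = (2·7 + 2 + 2 − 12 − 0)/2 = 6/2 = 3.
(Structurally: 1 ring(s) + 2 π bond(s) = 3.)

3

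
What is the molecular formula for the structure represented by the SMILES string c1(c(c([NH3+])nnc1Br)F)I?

C4H3BrFIN3+

Heavy atoms from the SMILES: 1 Br, 4 C, 1 F, 1 I, 3 N.
Implicit hydrogens by atom environment:
  4 × C (aromatic): no H
  2 × N (aromatic): no H
  1 × Br: no H
  1 × F: no H
  1 × I: no H
  1 × N (charge +1): 3 H
  Total hydrogens = 3.
Net charge +1.
Molecular formula: C4H3BrFIN3+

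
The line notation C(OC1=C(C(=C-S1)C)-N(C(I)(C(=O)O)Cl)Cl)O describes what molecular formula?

Heavy atoms from the SMILES: 8 C, 2 Cl, 1 I, 1 N, 4 O, 1 S.
Implicit hydrogens by atom environment:
  3 × C (aromatic): no H
  2 × C: no H
  2 × Cl: no H
  2 × O: 1 H each → 2
  2 × O: no H
  1 × C: 3 H
  1 × C: 2 H
  1 × C (aromatic): 1 H
  1 × I: no H
  1 × N: no H
  1 × S (aromatic): no H
  Total hydrogens = 8.
Molecular formula: C8H8Cl2INO4S

C8H8Cl2INO4S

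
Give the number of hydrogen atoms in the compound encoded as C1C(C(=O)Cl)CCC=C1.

Hydrogens are implicit in SMILES; fill each atom to its normal valence:
  3 × C: 2 H each → 6
  3 × C: 1 H each → 3
  1 × C: no H
  1 × Cl: no H
  1 × O: no H
  Total hydrogens = 9.

9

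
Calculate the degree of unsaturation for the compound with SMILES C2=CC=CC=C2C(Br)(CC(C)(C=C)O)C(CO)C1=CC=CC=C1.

9

Molecular formula from the SMILES: C20H23BrO2.
DoU = (2C + 2 + N − H − X)/2 = (2·20 + 2 + 0 − 23 − 1)/2 = 18/2 = 9.
(Structurally: 2 ring(s) + 7 π bond(s) = 9.)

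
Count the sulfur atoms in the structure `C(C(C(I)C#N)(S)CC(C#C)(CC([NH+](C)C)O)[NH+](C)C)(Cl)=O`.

The symbol for sulfur appears 1 time in the SMILES.

1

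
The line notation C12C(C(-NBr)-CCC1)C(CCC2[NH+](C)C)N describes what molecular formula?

C12H25BrN3+

Heavy atoms from the SMILES: 1 Br, 12 C, 3 N.
Implicit hydrogens by atom environment:
  5 × C: 2 H each → 10
  5 × C: 1 H each → 5
  2 × C: 3 H each → 6
  1 × Br: no H
  1 × N: 2 H
  1 × N: 1 H
  1 × N (charge +1): 1 H
  Total hydrogens = 25.
Net charge +1.
Molecular formula: C12H25BrN3+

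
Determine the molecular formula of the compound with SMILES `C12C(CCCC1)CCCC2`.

Heavy atoms from the SMILES: 10 C.
Implicit hydrogens by atom environment:
  8 × C: 2 H each → 16
  2 × C: 1 H each → 2
  Total hydrogens = 18.
Molecular formula: C10H18

C10H18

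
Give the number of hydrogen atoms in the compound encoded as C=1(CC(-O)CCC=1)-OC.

Hydrogens are implicit in SMILES; fill each atom to its normal valence:
  3 × C: 2 H each → 6
  2 × C: 1 H each → 2
  1 × C: 3 H
  1 × C: no H
  1 × O: 1 H
  1 × O: no H
  Total hydrogens = 12.

12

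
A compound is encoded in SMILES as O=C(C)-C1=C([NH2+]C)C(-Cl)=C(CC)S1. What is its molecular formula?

C9H13ClNOS+

Heavy atoms from the SMILES: 9 C, 1 Cl, 1 N, 1 O, 1 S.
Implicit hydrogens by atom environment:
  4 × C (aromatic): no H
  3 × C: 3 H each → 9
  1 × C: 2 H
  1 × C: no H
  1 × Cl: no H
  1 × N (charge +1): 2 H
  1 × O: no H
  1 × S (aromatic): no H
  Total hydrogens = 13.
Net charge +1.
Molecular formula: C9H13ClNOS+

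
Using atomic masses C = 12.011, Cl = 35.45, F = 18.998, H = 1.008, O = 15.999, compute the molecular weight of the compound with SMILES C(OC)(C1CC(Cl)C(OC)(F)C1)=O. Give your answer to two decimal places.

210.63

Molecular formula: C8H12ClFO3.
M = 8×12.011 + 1×35.45 + 1×18.998 + 12×1.008 + 3×15.999 = 210.63 g/mol.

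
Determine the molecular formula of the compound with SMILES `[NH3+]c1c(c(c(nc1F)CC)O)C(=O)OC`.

C9H12FN2O3+

Heavy atoms from the SMILES: 9 C, 1 F, 2 N, 3 O.
Implicit hydrogens by atom environment:
  5 × C (aromatic): no H
  2 × C: 3 H each → 6
  2 × O: no H
  1 × C: 2 H
  1 × C: no H
  1 × F: no H
  1 × N (charge +1): 3 H
  1 × N (aromatic): no H
  1 × O: 1 H
  Total hydrogens = 12.
Net charge +1.
Molecular formula: C9H12FN2O3+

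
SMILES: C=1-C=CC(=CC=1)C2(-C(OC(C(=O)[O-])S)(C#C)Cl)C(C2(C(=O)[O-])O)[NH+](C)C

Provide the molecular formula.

Heavy atoms from the SMILES: 17 C, 1 Cl, 1 N, 6 O, 1 S.
Implicit hydrogens by atom environment:
  6 × C: no H
  5 × C (aromatic): 1 H each → 5
  3 × C: 1 H each → 3
  3 × O: no H
  2 × C: 3 H each → 6
  2 × O (charge -1): no H
  1 × C (aromatic): no H
  1 × Cl: no H
  1 × N (charge +1): 1 H
  1 × O: 1 H
  1 × S: 1 H
  Total hydrogens = 17.
Net charge -1.
Molecular formula: C17H17ClNO6S-

C17H17ClNO6S-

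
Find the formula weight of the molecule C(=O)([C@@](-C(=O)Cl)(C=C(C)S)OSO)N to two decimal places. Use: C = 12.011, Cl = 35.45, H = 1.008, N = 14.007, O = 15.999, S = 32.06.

257.70

Molecular formula: C6H8ClNO4S2.
M = 6×12.011 + 1×35.45 + 8×1.008 + 1×14.007 + 4×15.999 + 2×32.06 = 257.70 g/mol.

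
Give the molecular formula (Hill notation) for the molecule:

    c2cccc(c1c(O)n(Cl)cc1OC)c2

C11H10ClNO2

Heavy atoms from the SMILES: 11 C, 1 Cl, 1 N, 2 O.
Implicit hydrogens by atom environment:
  6 × C (aromatic): 1 H each → 6
  4 × C (aromatic): no H
  1 × C: 3 H
  1 × Cl: no H
  1 × N (aromatic): no H
  1 × O: 1 H
  1 × O: no H
  Total hydrogens = 10.
Molecular formula: C11H10ClNO2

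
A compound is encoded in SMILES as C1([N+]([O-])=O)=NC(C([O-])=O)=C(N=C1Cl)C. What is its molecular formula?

Heavy atoms from the SMILES: 6 C, 1 Cl, 3 N, 4 O.
Implicit hydrogens by atom environment:
  4 × C (aromatic): no H
  2 × N (aromatic): no H
  2 × O: no H
  2 × O (charge -1): no H
  1 × C: 3 H
  1 × C: no H
  1 × Cl: no H
  1 × N (charge +1): no H
  Total hydrogens = 3.
Net charge -1.
Molecular formula: C6H3ClN3O4-

C6H3ClN3O4-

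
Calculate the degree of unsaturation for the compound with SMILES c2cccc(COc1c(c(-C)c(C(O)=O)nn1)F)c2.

Molecular formula from the SMILES: C13H11FN2O3.
DoU = (2C + 2 + N − H − X)/2 = (2·13 + 2 + 2 − 11 − 1)/2 = 18/2 = 9.
(Structurally: 2 ring(s) + 7 π bond(s) = 9.)

9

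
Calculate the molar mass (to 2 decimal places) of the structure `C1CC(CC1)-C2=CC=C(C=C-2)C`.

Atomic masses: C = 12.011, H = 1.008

160.26

Molecular formula: C12H16.
M = 12×12.011 + 16×1.008 = 160.26 g/mol.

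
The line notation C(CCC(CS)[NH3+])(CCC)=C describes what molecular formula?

C9H20NS+

Heavy atoms from the SMILES: 9 C, 1 N, 1 S.
Implicit hydrogens by atom environment:
  6 × C: 2 H each → 12
  1 × C: 3 H
  1 × C: 1 H
  1 × C: no H
  1 × N (charge +1): 3 H
  1 × S: 1 H
  Total hydrogens = 20.
Net charge +1.
Molecular formula: C9H20NS+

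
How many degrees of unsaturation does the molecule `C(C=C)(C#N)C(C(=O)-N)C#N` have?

6

Molecular formula from the SMILES: C7H7N3O.
DoU = (2C + 2 + N − H − X)/2 = (2·7 + 2 + 3 − 7 − 0)/2 = 12/2 = 6.
(Structurally: 0 ring(s) + 6 π bond(s) = 6.)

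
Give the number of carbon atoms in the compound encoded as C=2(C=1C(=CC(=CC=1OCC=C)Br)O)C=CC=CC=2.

15

The symbol for carbon appears 15 times in the SMILES.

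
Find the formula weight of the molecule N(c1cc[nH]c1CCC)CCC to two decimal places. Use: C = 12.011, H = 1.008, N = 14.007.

166.27

Molecular formula: C10H18N2.
M = 10×12.011 + 18×1.008 + 2×14.007 = 166.27 g/mol.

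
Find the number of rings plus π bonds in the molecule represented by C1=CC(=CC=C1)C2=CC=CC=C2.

8

Molecular formula from the SMILES: C12H10.
DoU = (2C + 2 + N − H − X)/2 = (2·12 + 2 + 0 − 10 − 0)/2 = 16/2 = 8.
(Structurally: 2 ring(s) + 6 π bond(s) = 8.)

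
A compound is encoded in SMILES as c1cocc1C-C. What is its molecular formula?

C6H8O

Heavy atoms from the SMILES: 6 C, 1 O.
Implicit hydrogens by atom environment:
  3 × C (aromatic): 1 H each → 3
  1 × C: 3 H
  1 × C: 2 H
  1 × C (aromatic): no H
  1 × O (aromatic): no H
  Total hydrogens = 8.
Molecular formula: C6H8O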